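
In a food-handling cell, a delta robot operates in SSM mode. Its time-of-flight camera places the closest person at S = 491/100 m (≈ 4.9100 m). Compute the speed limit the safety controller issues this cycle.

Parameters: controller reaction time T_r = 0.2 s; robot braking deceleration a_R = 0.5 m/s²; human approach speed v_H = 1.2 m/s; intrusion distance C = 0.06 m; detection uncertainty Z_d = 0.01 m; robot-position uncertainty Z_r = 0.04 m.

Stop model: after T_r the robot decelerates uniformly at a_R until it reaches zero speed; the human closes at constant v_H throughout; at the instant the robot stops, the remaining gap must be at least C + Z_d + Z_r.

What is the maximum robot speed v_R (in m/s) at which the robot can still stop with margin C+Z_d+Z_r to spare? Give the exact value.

quadratic (1)·v² + (13/5)·v + (-114/25) = 0
  disc = (13/5)² − 4·(1)·(-114/25) = 25 ; √disc = 5
  v_R = (−(13/5) + 5) / (2·(1)) = 6/5 m/s
check:
braking lasts T_s = (6/5)/(1/2) = 2.4000 s
robot covers v_R·T_r = 1.2000·0.2000 = 0.2400 m before braking
robot covers 1.2000·2.4000 − ½·0.5000·2.4000² = 1.4400 m while stopping
person approaches 1.2000·(0.2000+2.4000) = 3.1200 m
margins: 0.0600+0.0100+0.0400 = 0.1100 m
sum ≈ 0.2400+1.4400+3.1200+0.1100 ≈ 4.9100 m = S ✓

v_R_max = 6/5 m/s = 1.2000 m/s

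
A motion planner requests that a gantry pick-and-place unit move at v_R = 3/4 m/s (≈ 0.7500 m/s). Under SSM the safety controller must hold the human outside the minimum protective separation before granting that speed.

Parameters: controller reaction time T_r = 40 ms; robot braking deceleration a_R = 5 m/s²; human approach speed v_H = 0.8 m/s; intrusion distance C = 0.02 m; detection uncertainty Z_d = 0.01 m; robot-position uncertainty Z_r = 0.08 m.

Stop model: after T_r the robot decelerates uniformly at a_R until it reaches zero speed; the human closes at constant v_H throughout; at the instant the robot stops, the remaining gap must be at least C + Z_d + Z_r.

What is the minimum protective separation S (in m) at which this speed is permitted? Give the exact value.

T_s = v_R/a_R = (3/4)/5 = 0.1500 s
robot in T_r: 0.7500·0.0400 = 0.0300 m
robot covers 0.7500·0.1500 − ½·5.0000·0.1500² = 0.0563 m while stopping
human closes 0.8000·0.1900 = 0.1520 m
margins: 0.0200+0.0100+0.0800 = 0.1100 m
S_min ≈ 0.0300+0.0563+0.1520+0.1100  ⇒  S_min = 1393/4000 m

S_min = 1393/4000 m = 0.3483 m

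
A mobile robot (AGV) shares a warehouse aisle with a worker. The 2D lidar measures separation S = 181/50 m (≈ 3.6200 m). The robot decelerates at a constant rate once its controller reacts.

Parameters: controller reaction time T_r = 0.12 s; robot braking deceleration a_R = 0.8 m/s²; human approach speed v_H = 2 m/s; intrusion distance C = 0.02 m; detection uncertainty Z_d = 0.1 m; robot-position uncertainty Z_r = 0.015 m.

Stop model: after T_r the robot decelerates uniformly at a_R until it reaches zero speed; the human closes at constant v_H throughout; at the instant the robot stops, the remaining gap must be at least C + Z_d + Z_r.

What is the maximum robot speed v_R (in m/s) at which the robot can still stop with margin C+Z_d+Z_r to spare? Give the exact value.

at the boundary: (5/8)·v² + (131/50)·v + (-649/200) = 0
  disc = (131/50)² − 4·(5/8)·(-649/200) = 149769/10000 ; √disc = 387/100
  v_R = (−(131/50) + 387/100) / (2·(5/8)) = 1 m/s
check:
T_s = v_R/a_R = 1/(4/5) = 1.2500 s
reaction-phase robot travel = 1.0000·0.1200 = 0.1200 m
braking distance = 1.0000²/(2·0.8000) = 0.6250 m
human over T_r+T_s: 2.0000·(0.1200+1.2500) = 2.7400 m
C+Z_d+Z_r = 0.0200+0.1000+0.0150 = 0.1350 m
sum ≈ 0.1200+0.6250+2.7400+0.1350 ≈ 3.6200 m = S ✓

v_R_max = 1 m/s = 1.0000 m/s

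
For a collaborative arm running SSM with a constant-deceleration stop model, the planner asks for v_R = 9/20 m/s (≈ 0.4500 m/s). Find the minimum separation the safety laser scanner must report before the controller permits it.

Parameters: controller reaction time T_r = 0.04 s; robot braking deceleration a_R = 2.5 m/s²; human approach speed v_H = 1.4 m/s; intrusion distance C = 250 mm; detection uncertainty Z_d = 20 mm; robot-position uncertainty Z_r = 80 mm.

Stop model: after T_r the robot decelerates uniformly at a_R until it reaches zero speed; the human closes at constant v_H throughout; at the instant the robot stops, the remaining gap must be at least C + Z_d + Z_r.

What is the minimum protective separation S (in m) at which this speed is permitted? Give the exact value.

braking lasts T_s = (9/20)/(5/2) = 0.1800 s
reaction-phase robot travel = 0.4500·0.0400 = 0.0180 m
robot covers 0.4500·0.1800 − ½·2.5000·0.1800² = 0.0405 m while stopping
person approaches 1.4000·(0.0400+0.1800) = 0.3080 m
margins: 0.2500+0.0200+0.0800 = 0.3500 m
S_min ≈ 0.0180+0.0405+0.3080+0.3500  ⇒  S_min = 1433/2000 m

S_min = 1433/2000 m = 0.7165 m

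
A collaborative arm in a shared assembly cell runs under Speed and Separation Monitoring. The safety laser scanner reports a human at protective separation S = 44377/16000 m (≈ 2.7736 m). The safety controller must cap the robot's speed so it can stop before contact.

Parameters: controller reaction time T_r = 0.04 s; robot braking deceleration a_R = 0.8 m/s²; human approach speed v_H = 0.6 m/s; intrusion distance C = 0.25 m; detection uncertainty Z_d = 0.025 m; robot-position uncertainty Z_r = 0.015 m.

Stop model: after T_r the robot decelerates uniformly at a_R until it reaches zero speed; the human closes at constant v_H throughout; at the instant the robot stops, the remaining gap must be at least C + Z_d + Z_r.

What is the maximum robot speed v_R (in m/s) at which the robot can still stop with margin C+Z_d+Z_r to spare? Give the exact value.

at the boundary: (5/8)·v² + (79/100)·v + (-39353/16000) = 0
  disc = (79/100)² − 4·(5/8)·(-39353/16000) = 1083681/160000 ; √disc = 1041/400
  v_R = (−(79/100) + 1041/400) / (2·(5/8)) = 29/20 m/s
check:
T_s = v_R/a_R = (29/20)/(4/5) = 1.8125 s
reaction-phase robot travel = 1.4500·0.0400 = 0.0580 m
robot under decel: 1.4500²/(2·0.8000) = 1.3141 m
human over T_r+T_s: 0.6000·(0.0400+1.8125) = 1.1115 m
C+Z_d+Z_r = 0.2500+0.0250+0.0150 = 0.2900 m
sum ≈ 0.0580+1.3141+1.1115+0.2900 ≈ 2.7736 m = S ✓

v_R_max = 29/20 m/s = 1.4500 m/s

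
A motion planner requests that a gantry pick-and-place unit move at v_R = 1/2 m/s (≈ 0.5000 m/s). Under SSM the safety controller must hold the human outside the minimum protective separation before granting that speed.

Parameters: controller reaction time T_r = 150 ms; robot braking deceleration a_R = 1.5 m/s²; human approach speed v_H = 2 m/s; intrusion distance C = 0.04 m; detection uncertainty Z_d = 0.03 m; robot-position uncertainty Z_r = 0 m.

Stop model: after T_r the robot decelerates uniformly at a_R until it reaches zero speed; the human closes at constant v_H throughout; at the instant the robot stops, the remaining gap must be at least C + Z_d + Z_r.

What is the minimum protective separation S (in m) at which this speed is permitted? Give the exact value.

S_min = 239/200 m = 1.1950 m

T_s = v_R/a_R = (1/2)/(3/2) = 0.3333 s
robot in T_r: 0.5000·0.1500 = 0.0750 m
braking distance = 0.5000²/(2·1.5000) = 0.0833 m
human closes 2.0000·0.4833 = 0.9667 m
residual clearance needed = 0.0400+0.0300+0.0000 = 0.0700 m
S_min ≈ 0.0750+0.0833+0.9667+0.0700  ⇒  S_min = 239/200 m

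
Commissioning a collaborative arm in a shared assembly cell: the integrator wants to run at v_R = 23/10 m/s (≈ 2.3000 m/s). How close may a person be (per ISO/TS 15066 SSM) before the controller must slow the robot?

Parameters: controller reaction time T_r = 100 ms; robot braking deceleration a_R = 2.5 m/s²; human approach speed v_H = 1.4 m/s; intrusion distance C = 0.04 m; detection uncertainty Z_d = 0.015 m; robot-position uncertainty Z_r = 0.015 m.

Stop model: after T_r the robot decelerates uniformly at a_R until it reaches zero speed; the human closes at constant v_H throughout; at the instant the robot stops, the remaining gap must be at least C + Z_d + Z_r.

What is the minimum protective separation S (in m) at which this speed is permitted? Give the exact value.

braking lasts T_s = (23/10)/(5/2) = 0.9200 s
robot in T_r: 2.3000·0.1000 = 0.2300 m
braking distance = 2.3000²/(2·2.5000) = 1.0580 m
human closes 1.4000·1.0200 = 1.4280 m
margins: 0.0400+0.0150+0.0150 = 0.0700 m
S_min ≈ 0.2300+1.0580+1.4280+0.0700  ⇒  S_min = 1393/500 m

S_min = 1393/500 m = 2.7860 m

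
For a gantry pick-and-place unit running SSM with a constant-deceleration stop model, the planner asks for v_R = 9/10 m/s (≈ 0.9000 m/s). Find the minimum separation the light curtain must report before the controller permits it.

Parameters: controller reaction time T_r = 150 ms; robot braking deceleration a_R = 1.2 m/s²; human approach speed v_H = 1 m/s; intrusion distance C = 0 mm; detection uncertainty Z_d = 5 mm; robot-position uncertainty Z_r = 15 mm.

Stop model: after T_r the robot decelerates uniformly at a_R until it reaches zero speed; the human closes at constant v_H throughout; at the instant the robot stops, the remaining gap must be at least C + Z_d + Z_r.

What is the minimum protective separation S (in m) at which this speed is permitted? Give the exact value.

S_min = 557/400 m = 1.3925 m

stop time T_s = (9/10)/(6/5) = 0.7500 s
reaction-phase robot travel = 0.9000·0.1500 = 0.1350 m
robot under decel: 0.9000²/(2·1.2000) = 0.3375 m
human over T_r+T_s: 1.0000·(0.1500+0.7500) = 0.9000 m
margins: 0.0000+0.0050+0.0150 = 0.0200 m
S_min ≈ 0.1350+0.3375+0.9000+0.0200  ⇒  S_min = 557/400 m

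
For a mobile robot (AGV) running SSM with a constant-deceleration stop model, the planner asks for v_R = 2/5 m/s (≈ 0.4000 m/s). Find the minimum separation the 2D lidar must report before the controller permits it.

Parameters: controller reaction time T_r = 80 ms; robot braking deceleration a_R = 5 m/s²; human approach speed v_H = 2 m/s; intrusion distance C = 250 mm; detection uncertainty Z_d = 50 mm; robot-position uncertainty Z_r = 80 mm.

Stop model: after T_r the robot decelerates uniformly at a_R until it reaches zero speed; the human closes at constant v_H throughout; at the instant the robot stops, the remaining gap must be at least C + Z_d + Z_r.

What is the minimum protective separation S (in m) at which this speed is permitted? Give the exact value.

T_s = v_R/a_R = (2/5)/5 = 0.0800 s
robot covers v_R·T_r = 0.4000·0.0800 = 0.0320 m before braking
robot under decel: 0.4000²/(2·5.0000) = 0.0160 m
human over T_r+T_s: 2.0000·(0.0800+0.0800) = 0.3200 m
residual clearance needed = 0.2500+0.0500+0.0800 = 0.3800 m
S_min ≈ 0.0320+0.0160+0.3200+0.3800  ⇒  S_min = 187/250 m

S_min = 187/250 m = 0.7480 m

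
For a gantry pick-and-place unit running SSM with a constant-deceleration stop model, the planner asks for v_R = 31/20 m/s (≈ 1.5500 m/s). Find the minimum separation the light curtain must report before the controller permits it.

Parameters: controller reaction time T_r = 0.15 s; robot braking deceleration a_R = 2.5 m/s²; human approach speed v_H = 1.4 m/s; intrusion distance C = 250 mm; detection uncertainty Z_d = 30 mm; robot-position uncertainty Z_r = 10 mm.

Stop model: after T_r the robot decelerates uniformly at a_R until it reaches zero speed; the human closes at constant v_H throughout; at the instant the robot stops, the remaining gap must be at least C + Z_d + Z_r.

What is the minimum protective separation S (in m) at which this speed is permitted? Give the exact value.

T_s = v_R/a_R = (31/20)/(5/2) = 0.6200 s
reaction-phase robot travel = 1.5500·0.1500 = 0.2325 m
robot under decel: 1.5500²/(2·2.5000) = 0.4805 m
human over T_r+T_s: 1.4000·(0.1500+0.6200) = 1.0780 m
C+Z_d+Z_r = 0.2500+0.0300+0.0100 = 0.2900 m
S_min ≈ 0.2325+0.4805+1.0780+0.2900  ⇒  S_min = 2081/1000 m

S_min = 2081/1000 m = 2.0810 m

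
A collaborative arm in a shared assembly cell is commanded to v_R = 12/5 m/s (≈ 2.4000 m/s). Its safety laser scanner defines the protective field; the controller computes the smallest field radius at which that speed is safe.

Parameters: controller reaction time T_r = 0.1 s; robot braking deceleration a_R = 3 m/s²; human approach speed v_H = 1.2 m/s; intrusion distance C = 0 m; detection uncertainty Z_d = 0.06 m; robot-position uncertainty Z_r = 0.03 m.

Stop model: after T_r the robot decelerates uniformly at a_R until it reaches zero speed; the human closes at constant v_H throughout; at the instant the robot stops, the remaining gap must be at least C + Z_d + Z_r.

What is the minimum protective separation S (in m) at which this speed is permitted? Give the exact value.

stop time T_s = (12/5)/3 = 0.8000 s
reaction-phase robot travel = 2.4000·0.1000 = 0.2400 m
robot under decel: 2.4000²/(2·3.0000) = 0.9600 m
person approaches 1.2000·(0.1000+0.8000) = 1.0800 m
residual clearance needed = 0.0000+0.0600+0.0300 = 0.0900 m
S_min ≈ 0.2400+0.9600+1.0800+0.0900  ⇒  S_min = 237/100 m

S_min = 237/100 m = 2.3700 m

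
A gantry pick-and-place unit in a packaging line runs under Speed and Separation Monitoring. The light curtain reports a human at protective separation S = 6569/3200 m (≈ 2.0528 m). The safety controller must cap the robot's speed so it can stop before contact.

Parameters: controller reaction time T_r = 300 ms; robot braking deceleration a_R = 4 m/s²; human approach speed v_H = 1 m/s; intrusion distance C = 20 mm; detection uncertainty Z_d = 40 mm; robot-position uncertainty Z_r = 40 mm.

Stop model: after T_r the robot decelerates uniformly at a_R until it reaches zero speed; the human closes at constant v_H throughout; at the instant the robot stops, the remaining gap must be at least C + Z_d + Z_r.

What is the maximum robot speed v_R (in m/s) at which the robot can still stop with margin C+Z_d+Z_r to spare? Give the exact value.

at the boundary: (1/8)·v² + (11/20)·v + (-5289/3200) = 0
  disc = (11/20)² − 4·(1/8)·(-5289/3200) = 289/256 ; √disc = 17/16
  v_R = (−(11/20) + 17/16) / (2·(1/8)) = 41/20 m/s
check:
T_s = v_R/a_R = (41/20)/4 = 0.5125 s
robot in T_r: 2.0500·0.3000 = 0.6150 m
braking distance = 2.0500²/(2·4.0000) = 0.5253 m
human closes 1.0000·0.8125 = 0.8125 m
margins: 0.0200+0.0400+0.0400 = 0.1000 m
sum ≈ 0.6150+0.5253+0.8125+0.1000 ≈ 2.0528 m = S ✓

v_R_max = 41/20 m/s = 2.0500 m/s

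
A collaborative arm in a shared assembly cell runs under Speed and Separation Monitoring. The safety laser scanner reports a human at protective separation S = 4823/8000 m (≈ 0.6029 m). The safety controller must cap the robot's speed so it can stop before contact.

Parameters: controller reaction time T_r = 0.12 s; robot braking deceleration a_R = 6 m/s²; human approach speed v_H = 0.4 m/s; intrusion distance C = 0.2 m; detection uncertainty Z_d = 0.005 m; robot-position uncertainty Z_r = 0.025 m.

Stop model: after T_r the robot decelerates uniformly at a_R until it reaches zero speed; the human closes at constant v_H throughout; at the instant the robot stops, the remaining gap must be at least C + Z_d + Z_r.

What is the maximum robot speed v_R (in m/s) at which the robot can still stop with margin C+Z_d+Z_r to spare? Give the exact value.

quadratic (1/12)·v² + (14/75)·v + (-2599/8000) = 0
  disc = (14/75)² − 4·(1/12)·(-2599/8000) = 51529/360000 ; √disc = 227/600
  v_R = (−(14/75) + 227/600) / (2·(1/12)) = 23/20 m/s
check:
braking lasts T_s = (23/20)/6 = 0.1917 s
robot in T_r: 1.1500·0.1200 = 0.1380 m
robot under decel: 1.1500²/(2·6.0000) = 0.1102 m
person approaches 0.4000·(0.1200+0.1917) = 0.1247 m
residual clearance needed = 0.2000+0.0050+0.0250 = 0.2300 m
sum ≈ 0.1380+0.1102+0.1247+0.2300 ≈ 0.6029 m = S ✓

v_R_max = 23/20 m/s = 1.1500 m/s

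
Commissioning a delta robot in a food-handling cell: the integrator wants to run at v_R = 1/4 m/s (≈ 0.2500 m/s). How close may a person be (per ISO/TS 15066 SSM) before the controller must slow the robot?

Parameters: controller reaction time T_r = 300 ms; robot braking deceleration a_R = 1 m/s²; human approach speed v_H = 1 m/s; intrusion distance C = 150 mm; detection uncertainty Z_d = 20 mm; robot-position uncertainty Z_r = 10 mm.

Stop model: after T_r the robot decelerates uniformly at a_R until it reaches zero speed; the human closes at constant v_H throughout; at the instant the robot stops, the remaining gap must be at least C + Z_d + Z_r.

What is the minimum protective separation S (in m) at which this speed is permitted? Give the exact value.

braking lasts T_s = (1/4)/1 = 0.2500 s
robot in T_r: 0.2500·0.3000 = 0.0750 m
braking distance = 0.2500²/(2·1.0000) = 0.0312 m
person approaches 1.0000·(0.3000+0.2500) = 0.5500 m
margins: 0.1500+0.0200+0.0100 = 0.1800 m
S_min ≈ 0.0750+0.0312+0.5500+0.1800  ⇒  S_min = 669/800 m

S_min = 669/800 m = 0.8363 m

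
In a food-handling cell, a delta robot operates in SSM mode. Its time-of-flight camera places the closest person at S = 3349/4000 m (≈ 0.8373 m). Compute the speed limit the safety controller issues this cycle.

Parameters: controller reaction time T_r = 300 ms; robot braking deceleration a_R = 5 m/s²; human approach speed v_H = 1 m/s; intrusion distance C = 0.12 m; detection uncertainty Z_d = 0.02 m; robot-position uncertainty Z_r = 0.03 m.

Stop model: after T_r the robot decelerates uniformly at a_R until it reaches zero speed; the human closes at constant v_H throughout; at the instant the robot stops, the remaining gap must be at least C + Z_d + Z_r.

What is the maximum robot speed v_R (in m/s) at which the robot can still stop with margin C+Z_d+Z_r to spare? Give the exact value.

v_R_max = 13/20 m/s = 0.6500 m/s

at the boundary: (1/10)·v² + (1/2)·v + (-1469/4000) = 0
  disc = (1/2)² − 4·(1/10)·(-1469/4000) = 3969/10000 ; √disc = 63/100
  v_R = (−(1/2) + 63/100) / (2·(1/10)) = 13/20 m/s
check:
T_s = v_R/a_R = (13/20)/5 = 0.1300 s
robot covers v_R·T_r = 0.6500·0.3000 = 0.1950 m before braking
robot under decel: 0.6500²/(2·5.0000) = 0.0423 m
human closes 1.0000·0.4300 = 0.4300 m
C+Z_d+Z_r = 0.1200+0.0200+0.0300 = 0.1700 m
sum ≈ 0.1950+0.0423+0.4300+0.1700 ≈ 0.8373 m = S ✓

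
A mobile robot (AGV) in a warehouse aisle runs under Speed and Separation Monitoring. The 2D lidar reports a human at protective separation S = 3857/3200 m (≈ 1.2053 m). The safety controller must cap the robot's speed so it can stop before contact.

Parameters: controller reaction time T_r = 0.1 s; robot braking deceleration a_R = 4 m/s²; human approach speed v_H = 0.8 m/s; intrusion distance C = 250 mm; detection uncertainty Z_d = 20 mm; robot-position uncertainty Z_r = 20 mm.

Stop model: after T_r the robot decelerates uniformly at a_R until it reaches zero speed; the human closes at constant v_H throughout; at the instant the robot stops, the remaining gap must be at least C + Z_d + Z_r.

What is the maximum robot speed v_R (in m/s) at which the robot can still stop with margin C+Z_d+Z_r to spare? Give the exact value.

at the boundary: (1/8)·v² + (3/10)·v + (-2673/3200) = 0
  disc = (3/10)² − 4·(1/8)·(-2673/3200) = 3249/6400 ; √disc = 57/80
  v_R = (−(3/10) + 57/80) / (2·(1/8)) = 33/20 m/s
check:
T_s = v_R/a_R = (33/20)/4 = 0.4125 s
robot covers v_R·T_r = 1.6500·0.1000 = 0.1650 m before braking
robot under decel: 1.6500²/(2·4.0000) = 0.3403 m
human over T_r+T_s: 0.8000·(0.1000+0.4125) = 0.4100 m
margins: 0.2500+0.0200+0.0200 = 0.2900 m
sum ≈ 0.1650+0.3403+0.4100+0.2900 ≈ 1.2053 m = S ✓

v_R_max = 33/20 m/s = 1.6500 m/s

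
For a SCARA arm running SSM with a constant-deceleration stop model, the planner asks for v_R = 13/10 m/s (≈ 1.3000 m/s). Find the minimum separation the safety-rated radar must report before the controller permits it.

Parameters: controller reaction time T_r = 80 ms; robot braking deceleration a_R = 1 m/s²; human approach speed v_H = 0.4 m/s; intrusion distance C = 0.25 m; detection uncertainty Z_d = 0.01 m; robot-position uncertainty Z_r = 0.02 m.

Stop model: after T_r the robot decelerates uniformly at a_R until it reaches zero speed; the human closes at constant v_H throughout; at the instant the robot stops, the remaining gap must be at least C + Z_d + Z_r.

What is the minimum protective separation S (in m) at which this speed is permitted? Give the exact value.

T_s = v_R/a_R = (13/10)/1 = 1.3000 s
robot in T_r: 1.3000·0.0800 = 0.1040 m
robot under decel: 1.3000²/(2·1.0000) = 0.8450 m
human over T_r+T_s: 0.4000·(0.0800+1.3000) = 0.5520 m
margins: 0.2500+0.0100+0.0200 = 0.2800 m
S_min ≈ 0.1040+0.8450+0.5520+0.2800  ⇒  S_min = 1781/1000 m

S_min = 1781/1000 m = 1.7810 m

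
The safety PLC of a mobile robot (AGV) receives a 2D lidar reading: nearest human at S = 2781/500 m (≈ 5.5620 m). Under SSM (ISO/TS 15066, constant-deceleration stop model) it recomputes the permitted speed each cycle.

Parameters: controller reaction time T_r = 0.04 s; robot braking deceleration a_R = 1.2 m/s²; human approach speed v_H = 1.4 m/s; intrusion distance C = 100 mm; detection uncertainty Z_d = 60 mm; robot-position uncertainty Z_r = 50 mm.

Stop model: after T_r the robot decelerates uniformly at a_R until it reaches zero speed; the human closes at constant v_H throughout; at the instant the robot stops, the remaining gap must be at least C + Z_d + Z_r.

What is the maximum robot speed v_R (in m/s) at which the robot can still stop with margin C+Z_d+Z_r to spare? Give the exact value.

at the boundary: (5/12)·v² + (181/150)·v + (-662/125) = 0
  disc = (181/150)² − 4·(5/12)·(-662/125) = 231361/22500 ; √disc = 481/150
  v_R = (−(181/150) + 481/150) / (2·(5/12)) = 12/5 m/s
check:
braking lasts T_s = (12/5)/(6/5) = 2.0000 s
robot covers v_R·T_r = 2.4000·0.0400 = 0.0960 m before braking
braking distance = 2.4000²/(2·1.2000) = 2.4000 m
human closes 1.4000·2.0400 = 2.8560 m
margins: 0.1000+0.0600+0.0500 = 0.2100 m
sum ≈ 0.0960+2.4000+2.8560+0.2100 ≈ 5.5620 m = S ✓

v_R_max = 12/5 m/s = 2.4000 m/s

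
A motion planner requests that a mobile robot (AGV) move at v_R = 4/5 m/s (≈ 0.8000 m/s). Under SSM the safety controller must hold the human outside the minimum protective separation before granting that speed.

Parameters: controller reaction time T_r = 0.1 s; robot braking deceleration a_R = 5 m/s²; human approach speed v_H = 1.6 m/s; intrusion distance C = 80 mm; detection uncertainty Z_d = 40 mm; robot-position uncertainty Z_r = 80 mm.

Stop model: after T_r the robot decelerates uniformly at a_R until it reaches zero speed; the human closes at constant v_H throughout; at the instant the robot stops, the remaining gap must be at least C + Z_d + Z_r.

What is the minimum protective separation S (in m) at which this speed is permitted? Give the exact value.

T_s = v_R/a_R = (4/5)/5 = 0.1600 s
reaction-phase robot travel = 0.8000·0.1000 = 0.0800 m
robot covers 0.8000·0.1600 − ½·5.0000·0.1600² = 0.0640 m while stopping
person approaches 1.6000·(0.1000+0.1600) = 0.4160 m
residual clearance needed = 0.0800+0.0400+0.0800 = 0.2000 m
S_min ≈ 0.0800+0.0640+0.4160+0.2000  ⇒  S_min = 19/25 m

S_min = 19/25 m = 0.7600 m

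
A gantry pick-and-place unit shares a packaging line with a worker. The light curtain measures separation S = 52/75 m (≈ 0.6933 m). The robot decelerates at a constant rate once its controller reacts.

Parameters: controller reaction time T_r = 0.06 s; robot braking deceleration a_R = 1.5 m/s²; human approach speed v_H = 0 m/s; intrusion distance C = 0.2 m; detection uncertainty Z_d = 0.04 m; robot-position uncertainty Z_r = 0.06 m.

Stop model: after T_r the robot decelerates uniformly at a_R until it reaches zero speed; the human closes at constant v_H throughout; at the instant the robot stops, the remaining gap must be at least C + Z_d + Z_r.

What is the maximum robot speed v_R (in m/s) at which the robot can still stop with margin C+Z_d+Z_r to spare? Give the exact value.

collect terms ⇒ (1/3)·v_R² + (3/50)·v_R + (-59/150) = 0
  disc = (3/50)² − 4·(1/3)·(-59/150) = 11881/22500 ; √disc = 109/150
  v_R = (−(3/50) + 109/150) / (2·(1/3)) = 1 m/s
check:
stop time T_s = 1/(3/2) = 0.6667 s
robot covers v_R·T_r = 1.0000·0.0600 = 0.0600 m before braking
robot under decel: 1.0000²/(2·1.5000) = 0.3333 m
human over T_r+T_s: 0.0000·(0.0600+0.6667) = 0.0000 m
residual clearance needed = 0.2000+0.0400+0.0600 = 0.3000 m
sum ≈ 0.0600+0.3333+0.0000+0.3000 ≈ 0.6933 m = S ✓

v_R_max = 1 m/s = 1.0000 m/s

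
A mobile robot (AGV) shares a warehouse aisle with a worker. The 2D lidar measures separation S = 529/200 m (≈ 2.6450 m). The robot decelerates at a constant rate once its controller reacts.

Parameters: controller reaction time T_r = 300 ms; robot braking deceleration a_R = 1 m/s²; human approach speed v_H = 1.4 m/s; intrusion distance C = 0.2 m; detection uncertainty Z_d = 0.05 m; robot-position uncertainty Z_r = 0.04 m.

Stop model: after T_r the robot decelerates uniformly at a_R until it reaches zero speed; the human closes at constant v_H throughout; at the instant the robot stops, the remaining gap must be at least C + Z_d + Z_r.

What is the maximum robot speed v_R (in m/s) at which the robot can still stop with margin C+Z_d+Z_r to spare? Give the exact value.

v_R_max = 9/10 m/s = 0.9000 m/s

collect terms ⇒ (1/2)·v_R² + (17/10)·v_R + (-387/200) = 0
  disc = (17/10)² − 4·(1/2)·(-387/200) = 169/25 ; √disc = 13/5
  v_R = (−(17/10) + 13/5) / (2·(1/2)) = 9/10 m/s
check:
stop time T_s = (9/10)/1 = 0.9000 s
robot in T_r: 0.9000·0.3000 = 0.2700 m
robot under decel: 0.9000²/(2·1.0000) = 0.4050 m
human over T_r+T_s: 1.4000·(0.3000+0.9000) = 1.6800 m
margins: 0.2000+0.0500+0.0400 = 0.2900 m
sum ≈ 0.2700+0.4050+1.6800+0.2900 ≈ 2.6450 m = S ✓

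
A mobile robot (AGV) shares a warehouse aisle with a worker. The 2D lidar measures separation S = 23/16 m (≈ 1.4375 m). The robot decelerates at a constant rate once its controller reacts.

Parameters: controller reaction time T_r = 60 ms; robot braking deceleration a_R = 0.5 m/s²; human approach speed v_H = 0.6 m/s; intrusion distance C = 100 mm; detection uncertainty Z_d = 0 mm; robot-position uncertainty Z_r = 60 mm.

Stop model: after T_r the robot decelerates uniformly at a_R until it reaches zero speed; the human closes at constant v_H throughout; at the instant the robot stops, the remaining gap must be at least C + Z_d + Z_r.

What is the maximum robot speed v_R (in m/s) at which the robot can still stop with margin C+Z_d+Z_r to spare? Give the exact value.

quadratic (1)·v² + (63/50)·v + (-2483/2000) = 0
  disc = (63/50)² − 4·(1)·(-2483/2000) = 4096/625 ; √disc = 64/25
  v_R = (−(63/50) + 64/25) / (2·(1)) = 13/20 m/s
check:
stop time T_s = (13/20)/(1/2) = 1.3000 s
robot in T_r: 0.6500·0.0600 = 0.0390 m
robot under decel: 0.6500²/(2·0.5000) = 0.4225 m
person approaches 0.6000·(0.0600+1.3000) = 0.8160 m
margins: 0.1000+0.0000+0.0600 = 0.1600 m
sum ≈ 0.0390+0.4225+0.8160+0.1600 ≈ 1.4375 m = S ✓

v_R_max = 13/20 m/s = 0.6500 m/s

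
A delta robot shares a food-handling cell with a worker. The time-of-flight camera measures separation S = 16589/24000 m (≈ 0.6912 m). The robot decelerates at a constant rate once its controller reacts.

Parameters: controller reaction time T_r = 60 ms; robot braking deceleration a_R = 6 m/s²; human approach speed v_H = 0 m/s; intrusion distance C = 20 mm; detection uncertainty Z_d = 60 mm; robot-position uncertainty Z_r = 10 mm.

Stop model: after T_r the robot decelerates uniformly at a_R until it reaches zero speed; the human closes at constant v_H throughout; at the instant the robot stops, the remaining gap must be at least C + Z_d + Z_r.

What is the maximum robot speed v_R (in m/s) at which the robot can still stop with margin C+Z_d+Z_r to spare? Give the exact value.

v_R_max = 47/20 m/s = 2.3500 m/s

at the boundary: (1/12)·v² + (3/50)·v + (-14429/24000) = 0
  disc = (3/50)² − 4·(1/12)·(-14429/24000) = 73441/360000 ; √disc = 271/600
  v_R = (−(3/50) + 271/600) / (2·(1/12)) = 47/20 m/s
check:
braking lasts T_s = (47/20)/6 = 0.3917 s
robot in T_r: 2.3500·0.0600 = 0.1410 m
robot under decel: 2.3500²/(2·6.0000) = 0.4602 m
person approaches 0.0000·(0.0600+0.3917) = 0.0000 m
C+Z_d+Z_r = 0.0200+0.0600+0.0100 = 0.0900 m
sum ≈ 0.1410+0.4602+0.0000+0.0900 ≈ 0.6912 m = S ✓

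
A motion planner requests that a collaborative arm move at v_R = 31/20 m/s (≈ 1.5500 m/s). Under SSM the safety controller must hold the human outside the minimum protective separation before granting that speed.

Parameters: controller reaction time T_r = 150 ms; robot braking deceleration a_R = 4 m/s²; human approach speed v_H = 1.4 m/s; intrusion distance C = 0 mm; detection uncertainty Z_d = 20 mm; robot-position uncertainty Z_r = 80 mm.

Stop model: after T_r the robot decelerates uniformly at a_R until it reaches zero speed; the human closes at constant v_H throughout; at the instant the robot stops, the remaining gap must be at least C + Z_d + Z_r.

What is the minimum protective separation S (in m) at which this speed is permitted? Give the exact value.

S_min = 4433/3200 m = 1.3853 m

T_s = v_R/a_R = (31/20)/4 = 0.3875 s
reaction-phase robot travel = 1.5500·0.1500 = 0.2325 m
robot under decel: 1.5500²/(2·4.0000) = 0.3003 m
human over T_r+T_s: 1.4000·(0.1500+0.3875) = 0.7525 m
C+Z_d+Z_r = 0.0000+0.0200+0.0800 = 0.1000 m
S_min ≈ 0.2325+0.3003+0.7525+0.1000  ⇒  S_min = 4433/3200 m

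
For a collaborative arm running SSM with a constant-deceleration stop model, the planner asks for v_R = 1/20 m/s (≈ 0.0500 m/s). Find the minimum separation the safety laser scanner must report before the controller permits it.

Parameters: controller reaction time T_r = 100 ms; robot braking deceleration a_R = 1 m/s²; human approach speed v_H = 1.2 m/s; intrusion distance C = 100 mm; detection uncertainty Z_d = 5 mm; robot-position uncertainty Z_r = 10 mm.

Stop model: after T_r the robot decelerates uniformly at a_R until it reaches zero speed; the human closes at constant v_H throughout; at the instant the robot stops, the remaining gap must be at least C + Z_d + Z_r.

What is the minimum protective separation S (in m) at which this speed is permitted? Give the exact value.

S_min = 241/800 m = 0.3013 m

stop time T_s = (1/20)/1 = 0.0500 s
robot in T_r: 0.0500·0.1000 = 0.0050 m
robot covers 0.0500·0.0500 − ½·1.0000·0.0500² = 0.0013 m while stopping
person approaches 1.2000·(0.1000+0.0500) = 0.1800 m
residual clearance needed = 0.1000+0.0050+0.0100 = 0.1150 m
S_min ≈ 0.0050+0.0013+0.1800+0.1150  ⇒  S_min = 241/800 m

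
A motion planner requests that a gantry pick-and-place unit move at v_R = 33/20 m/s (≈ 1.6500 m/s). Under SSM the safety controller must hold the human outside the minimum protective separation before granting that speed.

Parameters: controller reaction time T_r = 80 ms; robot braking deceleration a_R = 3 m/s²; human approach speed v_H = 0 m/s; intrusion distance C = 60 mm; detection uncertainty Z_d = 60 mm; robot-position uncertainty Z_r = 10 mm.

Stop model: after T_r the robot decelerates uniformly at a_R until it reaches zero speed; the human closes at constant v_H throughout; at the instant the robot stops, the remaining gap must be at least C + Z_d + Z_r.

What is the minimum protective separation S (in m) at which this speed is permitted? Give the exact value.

braking lasts T_s = (33/20)/3 = 0.5500 s
reaction-phase robot travel = 1.6500·0.0800 = 0.1320 m
braking distance = 1.6500²/(2·3.0000) = 0.4537 m
human closes 0.0000·0.6300 = 0.0000 m
C+Z_d+Z_r = 0.0600+0.0600+0.0100 = 0.1300 m
S_min ≈ 0.1320+0.4537+0.0000+0.1300  ⇒  S_min = 2863/4000 m

S_min = 2863/4000 m = 0.7157 m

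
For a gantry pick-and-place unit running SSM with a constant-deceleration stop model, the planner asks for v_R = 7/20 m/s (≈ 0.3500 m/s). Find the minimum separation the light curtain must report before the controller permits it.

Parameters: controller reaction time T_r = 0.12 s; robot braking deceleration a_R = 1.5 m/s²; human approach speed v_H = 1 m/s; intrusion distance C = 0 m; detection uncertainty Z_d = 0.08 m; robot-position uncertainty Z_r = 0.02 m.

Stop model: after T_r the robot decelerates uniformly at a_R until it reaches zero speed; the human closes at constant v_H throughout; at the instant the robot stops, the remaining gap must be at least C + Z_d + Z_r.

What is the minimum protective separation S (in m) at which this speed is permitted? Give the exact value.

stop time T_s = (7/20)/(3/2) = 0.2333 s
robot in T_r: 0.3500·0.1200 = 0.0420 m
robot covers 0.3500·0.2333 − ½·1.5000·0.2333² = 0.0408 m while stopping
person approaches 1.0000·(0.1200+0.2333) = 0.3533 m
C+Z_d+Z_r = 0.0000+0.0800+0.0200 = 0.1000 m
S_min ≈ 0.0420+0.0408+0.3533+0.1000  ⇒  S_min = 3217/6000 m

S_min = 3217/6000 m = 0.5362 m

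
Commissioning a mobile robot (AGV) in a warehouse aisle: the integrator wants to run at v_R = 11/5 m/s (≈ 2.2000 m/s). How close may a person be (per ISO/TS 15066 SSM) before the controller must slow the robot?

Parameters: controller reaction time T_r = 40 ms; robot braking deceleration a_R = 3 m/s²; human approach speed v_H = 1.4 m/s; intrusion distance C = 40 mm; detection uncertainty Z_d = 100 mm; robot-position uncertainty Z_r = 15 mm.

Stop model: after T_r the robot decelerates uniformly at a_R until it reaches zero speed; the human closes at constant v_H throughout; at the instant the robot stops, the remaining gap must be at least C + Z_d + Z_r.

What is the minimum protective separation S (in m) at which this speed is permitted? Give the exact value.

braking lasts T_s = (11/5)/3 = 0.7333 s
reaction-phase robot travel = 2.2000·0.0400 = 0.0880 m
braking distance = 2.2000²/(2·3.0000) = 0.8067 m
person approaches 1.4000·(0.0400+0.7333) = 1.0827 m
margins: 0.0400+0.1000+0.0150 = 0.1550 m
S_min ≈ 0.0880+0.8067+1.0827+0.1550  ⇒  S_min = 6397/3000 m

S_min = 6397/3000 m = 2.1323 m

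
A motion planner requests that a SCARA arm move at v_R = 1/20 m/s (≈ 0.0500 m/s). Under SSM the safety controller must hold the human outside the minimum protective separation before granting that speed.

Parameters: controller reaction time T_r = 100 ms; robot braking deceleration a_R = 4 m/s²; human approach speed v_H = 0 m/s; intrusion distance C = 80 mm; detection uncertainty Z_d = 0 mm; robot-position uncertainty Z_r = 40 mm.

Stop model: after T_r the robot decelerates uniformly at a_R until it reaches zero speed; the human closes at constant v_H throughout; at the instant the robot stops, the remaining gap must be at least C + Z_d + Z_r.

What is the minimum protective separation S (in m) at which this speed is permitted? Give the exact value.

braking lasts T_s = (1/20)/4 = 0.0125 s
robot in T_r: 0.0500·0.1000 = 0.0050 m
braking distance = 0.0500²/(2·4.0000) = 0.0003 m
human closes 0.0000·0.1125 = 0.0000 m
margins: 0.0800+0.0000+0.0400 = 0.1200 m
S_min ≈ 0.0050+0.0003+0.0000+0.1200  ⇒  S_min = 401/3200 m

S_min = 401/3200 m = 0.1253 m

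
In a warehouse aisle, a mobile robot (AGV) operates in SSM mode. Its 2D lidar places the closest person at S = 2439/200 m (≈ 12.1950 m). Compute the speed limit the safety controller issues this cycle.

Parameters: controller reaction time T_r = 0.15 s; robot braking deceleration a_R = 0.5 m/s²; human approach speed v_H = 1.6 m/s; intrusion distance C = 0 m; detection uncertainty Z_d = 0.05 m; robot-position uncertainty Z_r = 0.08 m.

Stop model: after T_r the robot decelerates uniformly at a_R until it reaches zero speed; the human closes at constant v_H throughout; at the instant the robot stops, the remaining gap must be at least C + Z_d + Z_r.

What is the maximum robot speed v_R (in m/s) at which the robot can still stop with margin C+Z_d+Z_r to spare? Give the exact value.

at the boundary: (1)·v² + (67/20)·v + (-473/40) = 0
  disc = (67/20)² − 4·(1)·(-473/40) = 23409/400 ; √disc = 153/20
  v_R = (−(67/20) + 153/20) / (2·(1)) = 43/20 m/s
check:
braking lasts T_s = (43/20)/(1/2) = 4.3000 s
robot in T_r: 2.1500·0.1500 = 0.3225 m
braking distance = 2.1500²/(2·0.5000) = 4.6225 m
human over T_r+T_s: 1.6000·(0.1500+4.3000) = 7.1200 m
C+Z_d+Z_r = 0.0000+0.0500+0.0800 = 0.1300 m
sum ≈ 0.3225+4.6225+7.1200+0.1300 ≈ 12.1950 m = S ✓

v_R_max = 43/20 m/s = 2.1500 m/s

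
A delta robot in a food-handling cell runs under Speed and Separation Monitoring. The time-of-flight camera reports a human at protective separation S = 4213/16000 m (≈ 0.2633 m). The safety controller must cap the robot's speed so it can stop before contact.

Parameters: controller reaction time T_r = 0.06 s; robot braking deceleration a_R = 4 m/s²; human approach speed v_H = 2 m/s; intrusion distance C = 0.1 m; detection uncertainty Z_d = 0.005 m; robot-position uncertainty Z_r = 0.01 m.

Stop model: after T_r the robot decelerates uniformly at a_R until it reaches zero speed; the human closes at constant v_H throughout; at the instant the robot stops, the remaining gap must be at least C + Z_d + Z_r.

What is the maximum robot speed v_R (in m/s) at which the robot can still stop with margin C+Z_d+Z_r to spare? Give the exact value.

v_R_max = 1/20 m/s = 0.0500 m/s

quadratic (1/8)·v² + (14/25)·v + (-453/16000) = 0
  disc = (14/25)² − 4·(1/8)·(-453/16000) = 52441/160000 ; √disc = 229/400
  v_R = (−(14/25) + 229/400) / (2·(1/8)) = 1/20 m/s
check:
T_s = v_R/a_R = (1/20)/4 = 0.0125 s
robot in T_r: 0.0500·0.0600 = 0.0030 m
robot under decel: 0.0500²/(2·4.0000) = 0.0003 m
person approaches 2.0000·(0.0600+0.0125) = 0.1450 m
margins: 0.1000+0.0050+0.0100 = 0.1150 m
sum ≈ 0.0030+0.0003+0.1450+0.1150 ≈ 0.2633 m = S ✓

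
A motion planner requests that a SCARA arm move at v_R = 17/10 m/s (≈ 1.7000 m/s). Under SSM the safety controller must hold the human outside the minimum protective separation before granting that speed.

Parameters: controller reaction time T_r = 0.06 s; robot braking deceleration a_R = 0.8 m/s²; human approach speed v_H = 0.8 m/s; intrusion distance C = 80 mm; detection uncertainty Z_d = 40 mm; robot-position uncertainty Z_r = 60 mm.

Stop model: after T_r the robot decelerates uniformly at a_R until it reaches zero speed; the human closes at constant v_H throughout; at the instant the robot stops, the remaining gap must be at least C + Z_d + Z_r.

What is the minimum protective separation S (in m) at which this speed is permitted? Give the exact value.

S_min = 3069/800 m = 3.8363 m

stop time T_s = (17/10)/(4/5) = 2.1250 s
reaction-phase robot travel = 1.7000·0.0600 = 0.1020 m
robot under decel: 1.7000²/(2·0.8000) = 1.8062 m
human over T_r+T_s: 0.8000·(0.0600+2.1250) = 1.7480 m
residual clearance needed = 0.0800+0.0400+0.0600 = 0.1800 m
S_min ≈ 0.1020+1.8062+1.7480+0.1800  ⇒  S_min = 3069/800 m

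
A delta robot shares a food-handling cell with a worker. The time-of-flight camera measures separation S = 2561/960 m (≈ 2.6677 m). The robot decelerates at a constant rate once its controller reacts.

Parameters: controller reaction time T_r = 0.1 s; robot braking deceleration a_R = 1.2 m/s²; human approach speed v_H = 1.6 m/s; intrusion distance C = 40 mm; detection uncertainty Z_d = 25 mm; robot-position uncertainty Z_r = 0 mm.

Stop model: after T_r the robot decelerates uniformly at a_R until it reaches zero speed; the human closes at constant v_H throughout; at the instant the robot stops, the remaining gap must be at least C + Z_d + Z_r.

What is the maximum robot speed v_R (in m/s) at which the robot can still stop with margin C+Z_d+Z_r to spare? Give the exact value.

quadratic (5/12)·v² + (43/30)·v + (-469/192) = 0
  disc = (43/30)² − 4·(5/12)·(-469/192) = 9801/1600 ; √disc = 99/40
  v_R = (−(43/30) + 99/40) / (2·(5/12)) = 5/4 m/s
check:
braking lasts T_s = (5/4)/(6/5) = 1.0417 s
robot in T_r: 1.2500·0.1000 = 0.1250 m
robot covers 1.2500·1.0417 − ½·1.2000·1.0417² = 0.6510 m while stopping
person approaches 1.6000·(0.1000+1.0417) = 1.8267 m
residual clearance needed = 0.0400+0.0250+0.0000 = 0.0650 m
sum ≈ 0.1250+0.6510+1.8267+0.0650 ≈ 2.6677 m = S ✓

v_R_max = 5/4 m/s = 1.2500 m/s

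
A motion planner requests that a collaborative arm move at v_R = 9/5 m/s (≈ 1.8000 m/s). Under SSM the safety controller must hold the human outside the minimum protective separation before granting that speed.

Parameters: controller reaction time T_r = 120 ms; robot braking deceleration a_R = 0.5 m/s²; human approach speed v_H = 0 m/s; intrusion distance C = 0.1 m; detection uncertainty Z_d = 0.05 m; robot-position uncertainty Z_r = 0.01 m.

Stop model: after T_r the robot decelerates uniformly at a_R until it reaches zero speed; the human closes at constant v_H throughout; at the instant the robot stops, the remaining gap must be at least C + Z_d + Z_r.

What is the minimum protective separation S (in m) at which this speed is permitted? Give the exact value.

braking lasts T_s = (9/5)/(1/2) = 3.6000 s
reaction-phase robot travel = 1.8000·0.1200 = 0.2160 m
robot under decel: 1.8000²/(2·0.5000) = 3.2400 m
human closes 0.0000·3.7200 = 0.0000 m
residual clearance needed = 0.1000+0.0500+0.0100 = 0.1600 m
S_min ≈ 0.2160+3.2400+0.0000+0.1600  ⇒  S_min = 452/125 m

S_min = 452/125 m = 3.6160 m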